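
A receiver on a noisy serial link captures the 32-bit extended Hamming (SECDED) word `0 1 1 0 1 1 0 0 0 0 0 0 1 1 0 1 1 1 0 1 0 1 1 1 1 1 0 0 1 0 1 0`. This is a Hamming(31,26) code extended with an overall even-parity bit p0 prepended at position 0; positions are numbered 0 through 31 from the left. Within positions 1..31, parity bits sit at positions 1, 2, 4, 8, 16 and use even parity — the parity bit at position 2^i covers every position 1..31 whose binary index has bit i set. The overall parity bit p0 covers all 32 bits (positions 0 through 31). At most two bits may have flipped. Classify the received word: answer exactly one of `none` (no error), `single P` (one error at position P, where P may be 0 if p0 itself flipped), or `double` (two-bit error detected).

s1: b1⊕b3⊕b5⊕b7⊕b9⊕b11⊕b13⊕b15⊕b17⊕b19⊕b21⊕b23⊕b25⊕b27⊕b29⊕b31 = 1⊕0⊕1⊕0⊕0⊕0⊕1⊕1⊕1⊕1⊕1⊕1⊕1⊕0⊕0⊕0 = 1
s2: b2⊕b3⊕b6⊕b7⊕b10⊕b11⊕b14⊕b15⊕b18⊕b19⊕b22⊕b23⊕b26⊕b27⊕b30⊕b31 = 1⊕0⊕0⊕0⊕0⊕0⊕0⊕1⊕0⊕1⊕1⊕1⊕0⊕0⊕1⊕0 = 0
s4: b4⊕b5⊕b6⊕b7⊕b12⊕b13⊕b14⊕b15⊕b20⊕b21⊕b22⊕b23⊕b28⊕b29⊕b30⊕b31 = 1⊕1⊕0⊕0⊕1⊕1⊕0⊕1⊕0⊕1⊕1⊕1⊕1⊕0⊕1⊕0 = 0
s8: b8⊕b9⊕b10⊕b11⊕b12⊕b13⊕b14⊕b15⊕b24⊕b25⊕b26⊕b27⊕b28⊕b29⊕b30⊕b31 = 0⊕0⊕0⊕0⊕1⊕1⊕0⊕1⊕1⊕1⊕0⊕0⊕1⊕0⊕1⊕0 = 1
s16: b16⊕b17⊕b18⊕b19⊕b20⊕b21⊕b22⊕b23⊕b24⊕b25⊕b26⊕b27⊕b28⊕b29⊕b30⊕b31 = 1⊕1⊕0⊕1⊕0⊕1⊕1⊕1⊕1⊕1⊕0⊕0⊕1⊕0⊕1⊕0 = 0
Syndrome (s16...s1) = 01001 → position 9.
Overall parity (XOR of all 32 bits, including p0): 0⊕1⊕1⊕0⊕1⊕1⊕0⊕0⊕0⊕0⊕0⊕0⊕1⊕1⊕0⊕1⊕1⊕1⊕0⊕1⊕0⊕1⊕1⊕1⊕1⊕1⊕0⊕0⊕1⊕0⊕1⊕0 = 1
Overall=1, syndrome position=9 → single-bit error at position 9.

single 9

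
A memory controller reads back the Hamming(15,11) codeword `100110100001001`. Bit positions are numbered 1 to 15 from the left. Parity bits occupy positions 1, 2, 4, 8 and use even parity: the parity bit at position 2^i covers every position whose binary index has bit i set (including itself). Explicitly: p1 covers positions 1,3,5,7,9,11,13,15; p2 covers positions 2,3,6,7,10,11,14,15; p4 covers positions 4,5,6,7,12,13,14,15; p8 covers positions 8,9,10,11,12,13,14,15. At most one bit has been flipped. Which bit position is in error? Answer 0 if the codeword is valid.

4

s1: b1⊕b3⊕b5⊕b7⊕b9⊕b11⊕b13⊕b15 = 1⊕0⊕1⊕1⊕0⊕0⊕0⊕1 = 0
s2: b2⊕b3⊕b6⊕b7⊕b10⊕b11⊕b14⊕b15 = 0⊕0⊕0⊕1⊕0⊕0⊕0⊕1 = 0
s4: b4⊕b5⊕b6⊕b7⊕b12⊕b13⊕b14⊕b15 = 1⊕1⊕0⊕1⊕1⊕0⊕0⊕1 = 1
s8: b8⊕b9⊕b10⊕b11⊕b12⊕b13⊕b14⊕b15 = 0⊕0⊕0⊕0⊕1⊕0⊕0⊕1 = 0
Syndrome (s8...s1) = 0100 → position 4.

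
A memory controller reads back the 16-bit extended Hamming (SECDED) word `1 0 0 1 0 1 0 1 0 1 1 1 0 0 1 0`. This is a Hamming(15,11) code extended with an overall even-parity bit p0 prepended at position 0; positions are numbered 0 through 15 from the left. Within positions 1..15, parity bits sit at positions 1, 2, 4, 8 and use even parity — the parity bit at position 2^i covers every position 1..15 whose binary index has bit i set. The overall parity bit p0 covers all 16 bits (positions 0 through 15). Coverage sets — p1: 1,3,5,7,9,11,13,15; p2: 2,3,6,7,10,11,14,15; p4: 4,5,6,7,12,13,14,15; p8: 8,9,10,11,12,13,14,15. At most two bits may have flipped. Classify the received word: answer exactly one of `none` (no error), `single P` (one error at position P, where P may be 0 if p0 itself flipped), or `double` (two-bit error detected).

s1: b1⊕b3⊕b5⊕b7⊕b9⊕b11⊕b13⊕b15 = 0⊕1⊕1⊕1⊕1⊕1⊕0⊕0 = 1
s2: b2⊕b3⊕b6⊕b7⊕b10⊕b11⊕b14⊕b15 = 0⊕1⊕0⊕1⊕1⊕1⊕1⊕0 = 1
s4: b4⊕b5⊕b6⊕b7⊕b12⊕b13⊕b14⊕b15 = 0⊕1⊕0⊕1⊕0⊕0⊕1⊕0 = 1
s8: b8⊕b9⊕b10⊕b11⊕b12⊕b13⊕b14⊕b15 = 0⊕1⊕1⊕1⊕0⊕0⊕1⊕0 = 0
Syndrome (s8...s1) = 0111 → position 7.
Overall parity (XOR of all 16 bits, including p0): 1⊕0⊕0⊕1⊕0⊕1⊕0⊕1⊕0⊕1⊕1⊕1⊕0⊕0⊕1⊕0 = 0
Overall=0, syndrome position=7 → double-bit error detected (uncorrectable).

double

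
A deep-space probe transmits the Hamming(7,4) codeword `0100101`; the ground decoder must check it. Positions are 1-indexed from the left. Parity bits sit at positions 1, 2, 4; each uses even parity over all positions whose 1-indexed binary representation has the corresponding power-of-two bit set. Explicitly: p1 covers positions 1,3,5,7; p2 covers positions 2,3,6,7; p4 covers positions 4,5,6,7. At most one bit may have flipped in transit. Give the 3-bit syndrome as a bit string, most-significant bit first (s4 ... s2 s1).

000

s1: b1⊕b3⊕b5⊕b7 = 0⊕0⊕1⊕1 = 0
s2: b2⊕b3⊕b6⊕b7 = 1⊕0⊕0⊕1 = 0
s4: b4⊕b5⊕b6⊕b7 = 0⊕1⊕0⊕1 = 0
Syndrome (s4...s1) = 000 → position 0 (no error).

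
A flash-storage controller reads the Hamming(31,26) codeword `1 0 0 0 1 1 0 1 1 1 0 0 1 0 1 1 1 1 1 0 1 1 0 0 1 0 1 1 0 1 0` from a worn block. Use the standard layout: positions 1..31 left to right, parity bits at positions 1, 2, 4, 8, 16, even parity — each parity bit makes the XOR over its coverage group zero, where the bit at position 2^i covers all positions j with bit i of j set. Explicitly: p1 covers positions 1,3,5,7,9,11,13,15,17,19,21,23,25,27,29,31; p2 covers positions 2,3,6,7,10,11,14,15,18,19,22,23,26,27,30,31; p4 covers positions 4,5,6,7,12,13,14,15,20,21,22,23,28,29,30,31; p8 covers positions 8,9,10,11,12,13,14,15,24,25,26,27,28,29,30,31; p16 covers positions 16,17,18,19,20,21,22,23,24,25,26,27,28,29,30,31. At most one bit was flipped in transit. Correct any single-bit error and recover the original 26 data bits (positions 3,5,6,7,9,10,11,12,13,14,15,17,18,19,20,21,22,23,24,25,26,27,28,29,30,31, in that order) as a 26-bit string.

s1: b1⊕b3⊕b5⊕b7⊕b9⊕b11⊕b13⊕b15⊕b17⊕b19⊕b21⊕b23⊕b25⊕b27⊕b29⊕b31 = 1⊕0⊕1⊕0⊕1⊕0⊕1⊕1⊕1⊕1⊕1⊕0⊕1⊕1⊕0⊕0 = 0
s2: b2⊕b3⊕b6⊕b7⊕b10⊕b11⊕b14⊕b15⊕b18⊕b19⊕b22⊕b23⊕b26⊕b27⊕b30⊕b31 = 0⊕0⊕1⊕0⊕1⊕0⊕0⊕1⊕1⊕1⊕1⊕0⊕0⊕1⊕1⊕0 = 0
s4: b4⊕b5⊕b6⊕b7⊕b12⊕b13⊕b14⊕b15⊕b20⊕b21⊕b22⊕b23⊕b28⊕b29⊕b30⊕b31 = 0⊕1⊕1⊕0⊕0⊕1⊕0⊕1⊕0⊕1⊕1⊕0⊕1⊕0⊕1⊕0 = 0
s8: b8⊕b9⊕b10⊕b11⊕b12⊕b13⊕b14⊕b15⊕b24⊕b25⊕b26⊕b27⊕b28⊕b29⊕b30⊕b31 = 1⊕1⊕1⊕0⊕0⊕1⊕0⊕1⊕0⊕1⊕0⊕1⊕1⊕0⊕1⊕0 = 1
s16: b16⊕b17⊕b18⊕b19⊕b20⊕b21⊕b22⊕b23⊕b24⊕b25⊕b26⊕b27⊕b28⊕b29⊕b30⊕b31 = 1⊕1⊕1⊕1⊕0⊕1⊕1⊕0⊕0⊕1⊕0⊕1⊕1⊕0⊕1⊕0 = 0
Syndrome (s16...s1) = 01000 → position 8.
Flip bit 8: corrected codeword = 1000110011001011111011001011010
Data bits at positions 3,5,6,7,9,10,11,12,13,14,15,17,18,19,20,21,22,23,24,25,26,27,28,29,30,31: 01101100101111011001011010

01101100101111011001011010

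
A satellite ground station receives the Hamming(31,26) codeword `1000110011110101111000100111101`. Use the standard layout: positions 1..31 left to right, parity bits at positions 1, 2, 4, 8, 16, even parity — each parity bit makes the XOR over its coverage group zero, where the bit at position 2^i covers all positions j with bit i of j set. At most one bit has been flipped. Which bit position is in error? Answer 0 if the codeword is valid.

0

s1: b1⊕b3⊕b5⊕b7⊕b9⊕b11⊕b13⊕b15⊕b17⊕b19⊕b21⊕b23⊕b25⊕b27⊕b29⊕b31 = 1⊕0⊕1⊕0⊕1⊕1⊕0⊕0⊕1⊕1⊕0⊕1⊕0⊕1⊕1⊕1 = 0
s2: b2⊕b3⊕b6⊕b7⊕b10⊕b11⊕b14⊕b15⊕b18⊕b19⊕b22⊕b23⊕b26⊕b27⊕b30⊕b31 = 0⊕0⊕1⊕0⊕1⊕1⊕1⊕0⊕1⊕1⊕0⊕1⊕1⊕1⊕0⊕1 = 0
s4: b4⊕b5⊕b6⊕b7⊕b12⊕b13⊕b14⊕b15⊕b20⊕b21⊕b22⊕b23⊕b28⊕b29⊕b30⊕b31 = 0⊕1⊕1⊕0⊕1⊕0⊕1⊕0⊕0⊕0⊕0⊕1⊕1⊕1⊕0⊕1 = 0
s8: b8⊕b9⊕b10⊕b11⊕b12⊕b13⊕b14⊕b15⊕b24⊕b25⊕b26⊕b27⊕b28⊕b29⊕b30⊕b31 = 0⊕1⊕1⊕1⊕1⊕0⊕1⊕0⊕0⊕0⊕1⊕1⊕1⊕1⊕0⊕1 = 0
s16: b16⊕b17⊕b18⊕b19⊕b20⊕b21⊕b22⊕b23⊕b24⊕b25⊕b26⊕b27⊕b28⊕b29⊕b30⊕b31 = 1⊕1⊕1⊕1⊕0⊕0⊕0⊕1⊕0⊕0⊕1⊕1⊕1⊕1⊕0⊕1 = 0
Syndrome (s16...s1) = 00000 → position 0 (no error).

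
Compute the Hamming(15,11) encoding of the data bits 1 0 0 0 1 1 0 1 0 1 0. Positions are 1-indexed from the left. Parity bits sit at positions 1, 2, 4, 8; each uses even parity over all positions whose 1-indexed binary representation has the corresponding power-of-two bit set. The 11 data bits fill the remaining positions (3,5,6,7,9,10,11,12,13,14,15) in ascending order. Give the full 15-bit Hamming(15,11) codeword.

Place data bits at non-power-of-two positions: b3=1, b5=0, b6=0, b7=0, b9=1, b10=1, b11=0, b12=1, b13=0, b14=1, b15=0.
p1 = XOR of data positions {3,5,7,9,11,13,15} = 1⊕0⊕0⊕1⊕0⊕0⊕0 = 0
p2 = XOR of data positions {3,6,7,10,11,14,15} = 1⊕0⊕0⊕1⊕0⊕1⊕0 = 1
p4 = XOR of data positions {5,6,7,12,13,14,15} = 0⊕0⊕0⊕1⊕0⊕1⊕0 = 0
p8 = XOR of data positions {9,10,11,12,13,14,15} = 1⊕1⊕0⊕1⊕0⊕1⊕0 = 0
Codeword b1..b15 = 011000001101010

011000001101010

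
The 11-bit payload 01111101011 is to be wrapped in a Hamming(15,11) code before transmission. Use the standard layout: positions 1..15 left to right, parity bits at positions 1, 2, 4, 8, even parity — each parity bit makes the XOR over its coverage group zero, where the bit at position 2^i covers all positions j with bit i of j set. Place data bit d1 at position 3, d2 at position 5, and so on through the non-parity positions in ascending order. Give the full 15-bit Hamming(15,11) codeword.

010011111101011

Place data bits at non-power-of-two positions: b3=0, b5=1, b6=1, b7=1, b9=1, b10=1, b11=0, b12=1, b13=0, b14=1, b15=1.
p1 = XOR of data positions {3,5,7,9,11,13,15} = 0⊕1⊕1⊕1⊕0⊕0⊕1 = 0
p2 = XOR of data positions {3,6,7,10,11,14,15} = 0⊕1⊕1⊕1⊕0⊕1⊕1 = 1
p4 = XOR of data positions {5,6,7,12,13,14,15} = 1⊕1⊕1⊕1⊕0⊕1⊕1 = 0
p8 = XOR of data positions {9,10,11,12,13,14,15} = 1⊕1⊕0⊕1⊕0⊕1⊕1 = 1
Codeword b1..b15 = 010011111101011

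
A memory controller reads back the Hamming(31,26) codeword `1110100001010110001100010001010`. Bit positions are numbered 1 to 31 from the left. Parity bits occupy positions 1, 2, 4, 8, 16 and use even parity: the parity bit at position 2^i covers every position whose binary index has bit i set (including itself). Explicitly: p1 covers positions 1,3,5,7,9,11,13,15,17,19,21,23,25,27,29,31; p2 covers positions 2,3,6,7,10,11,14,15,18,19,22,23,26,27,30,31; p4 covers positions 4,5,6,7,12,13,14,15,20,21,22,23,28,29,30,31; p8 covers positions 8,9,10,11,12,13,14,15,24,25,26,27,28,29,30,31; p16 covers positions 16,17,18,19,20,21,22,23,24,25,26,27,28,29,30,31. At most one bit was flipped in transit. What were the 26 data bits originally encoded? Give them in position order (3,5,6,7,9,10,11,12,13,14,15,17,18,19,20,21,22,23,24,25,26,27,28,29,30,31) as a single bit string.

s1: b1⊕b3⊕b5⊕b7⊕b9⊕b11⊕b13⊕b15⊕b17⊕b19⊕b21⊕b23⊕b25⊕b27⊕b29⊕b31 = 1⊕1⊕1⊕0⊕0⊕0⊕0⊕1⊕0⊕1⊕0⊕0⊕0⊕0⊕0⊕0 = 1
s2: b2⊕b3⊕b6⊕b7⊕b10⊕b11⊕b14⊕b15⊕b18⊕b19⊕b22⊕b23⊕b26⊕b27⊕b30⊕b31 = 1⊕1⊕0⊕0⊕1⊕0⊕1⊕1⊕0⊕1⊕0⊕0⊕0⊕0⊕1⊕0 = 1
s4: b4⊕b5⊕b6⊕b7⊕b12⊕b13⊕b14⊕b15⊕b20⊕b21⊕b22⊕b23⊕b28⊕b29⊕b30⊕b31 = 0⊕1⊕0⊕0⊕1⊕0⊕1⊕1⊕1⊕0⊕0⊕0⊕1⊕0⊕1⊕0 = 1
s8: b8⊕b9⊕b10⊕b11⊕b12⊕b13⊕b14⊕b15⊕b24⊕b25⊕b26⊕b27⊕b28⊕b29⊕b30⊕b31 = 0⊕0⊕1⊕0⊕1⊕0⊕1⊕1⊕1⊕0⊕0⊕0⊕1⊕0⊕1⊕0 = 1
s16: b16⊕b17⊕b18⊕b19⊕b20⊕b21⊕b22⊕b23⊕b24⊕b25⊕b26⊕b27⊕b28⊕b29⊕b30⊕b31 = 0⊕0⊕0⊕1⊕1⊕0⊕0⊕0⊕1⊕0⊕0⊕0⊕1⊕0⊕1⊕0 = 1
Syndrome (s16...s1) = 11111 → position 31.
Flip bit 31: corrected codeword = 1110100001010110001100010001011
Data bits at positions 3,5,6,7,9,10,11,12,13,14,15,17,18,19,20,21,22,23,24,25,26,27,28,29,30,31: 11000101011001100010001011

11000101011001100010001011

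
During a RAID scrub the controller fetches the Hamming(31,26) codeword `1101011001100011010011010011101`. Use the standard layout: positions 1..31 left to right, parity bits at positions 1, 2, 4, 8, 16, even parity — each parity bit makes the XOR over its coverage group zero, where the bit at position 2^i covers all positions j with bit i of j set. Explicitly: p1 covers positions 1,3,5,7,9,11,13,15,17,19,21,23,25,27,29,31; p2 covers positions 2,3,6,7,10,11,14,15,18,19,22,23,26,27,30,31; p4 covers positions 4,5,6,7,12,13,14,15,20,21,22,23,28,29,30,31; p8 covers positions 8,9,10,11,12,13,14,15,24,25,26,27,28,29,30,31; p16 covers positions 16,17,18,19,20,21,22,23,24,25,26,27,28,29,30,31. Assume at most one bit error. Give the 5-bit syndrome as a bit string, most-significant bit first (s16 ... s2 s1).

s1: b1⊕b3⊕b5⊕b7⊕b9⊕b11⊕b13⊕b15⊕b17⊕b19⊕b21⊕b23⊕b25⊕b27⊕b29⊕b31 = 1⊕0⊕0⊕1⊕0⊕1⊕0⊕1⊕0⊕0⊕1⊕0⊕0⊕1⊕1⊕1 = 0
s2: b2⊕b3⊕b6⊕b7⊕b10⊕b11⊕b14⊕b15⊕b18⊕b19⊕b22⊕b23⊕b26⊕b27⊕b30⊕b31 = 1⊕0⊕1⊕1⊕1⊕1⊕0⊕1⊕1⊕0⊕1⊕0⊕0⊕1⊕0⊕1 = 0
s4: b4⊕b5⊕b6⊕b7⊕b12⊕b13⊕b14⊕b15⊕b20⊕b21⊕b22⊕b23⊕b28⊕b29⊕b30⊕b31 = 1⊕0⊕1⊕1⊕0⊕0⊕0⊕1⊕0⊕1⊕1⊕0⊕1⊕1⊕0⊕1 = 1
s8: b8⊕b9⊕b10⊕b11⊕b12⊕b13⊕b14⊕b15⊕b24⊕b25⊕b26⊕b27⊕b28⊕b29⊕b30⊕b31 = 0⊕0⊕1⊕1⊕0⊕0⊕0⊕1⊕1⊕0⊕0⊕1⊕1⊕1⊕0⊕1 = 0
s16: b16⊕b17⊕b18⊕b19⊕b20⊕b21⊕b22⊕b23⊕b24⊕b25⊕b26⊕b27⊕b28⊕b29⊕b30⊕b31 = 1⊕0⊕1⊕0⊕0⊕1⊕1⊕0⊕1⊕0⊕0⊕1⊕1⊕1⊕0⊕1 = 1
Syndrome (s16...s1) = 10100 → position 20.

10100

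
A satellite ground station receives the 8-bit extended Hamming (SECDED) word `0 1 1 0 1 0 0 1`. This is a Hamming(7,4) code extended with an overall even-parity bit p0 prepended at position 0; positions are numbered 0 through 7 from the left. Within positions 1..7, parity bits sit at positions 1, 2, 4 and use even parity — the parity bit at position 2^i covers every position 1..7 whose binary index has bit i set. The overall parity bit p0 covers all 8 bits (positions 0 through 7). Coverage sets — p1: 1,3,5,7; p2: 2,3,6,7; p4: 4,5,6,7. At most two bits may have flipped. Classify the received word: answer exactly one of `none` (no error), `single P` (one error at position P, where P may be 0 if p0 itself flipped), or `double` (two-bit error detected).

none

s1: b1⊕b3⊕b5⊕b7 = 1⊕0⊕0⊕1 = 0
s2: b2⊕b3⊕b6⊕b7 = 1⊕0⊕0⊕1 = 0
s4: b4⊕b5⊕b6⊕b7 = 1⊕0⊕0⊕1 = 0
Syndrome (s4...s1) = 000 → position 0 (no error).
Overall parity (XOR of all 8 bits, including p0): 0⊕1⊕1⊕0⊕1⊕0⊕0⊕1 = 0
Overall=0, syndrome position=0 → no error.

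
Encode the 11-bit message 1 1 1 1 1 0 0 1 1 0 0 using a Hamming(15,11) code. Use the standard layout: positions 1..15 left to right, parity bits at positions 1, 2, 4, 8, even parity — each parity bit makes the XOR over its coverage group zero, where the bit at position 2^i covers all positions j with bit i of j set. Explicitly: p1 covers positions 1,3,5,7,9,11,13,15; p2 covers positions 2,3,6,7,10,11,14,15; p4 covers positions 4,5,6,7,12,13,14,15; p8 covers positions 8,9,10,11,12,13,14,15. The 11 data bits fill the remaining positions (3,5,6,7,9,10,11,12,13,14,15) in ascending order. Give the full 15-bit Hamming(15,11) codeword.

111111111001100

Place data bits at non-power-of-two positions: b3=1, b5=1, b6=1, b7=1, b9=1, b10=0, b11=0, b12=1, b13=1, b14=0, b15=0.
p1 = XOR of data positions {3,5,7,9,11,13,15} = 1⊕1⊕1⊕1⊕0⊕1⊕0 = 1
p2 = XOR of data positions {3,6,7,10,11,14,15} = 1⊕1⊕1⊕0⊕0⊕0⊕0 = 1
p4 = XOR of data positions {5,6,7,12,13,14,15} = 1⊕1⊕1⊕1⊕1⊕0⊕0 = 1
p8 = XOR of data positions {9,10,11,12,13,14,15} = 1⊕0⊕0⊕1⊕1⊕0⊕0 = 1
Codeword b1..b15 = 111111111001100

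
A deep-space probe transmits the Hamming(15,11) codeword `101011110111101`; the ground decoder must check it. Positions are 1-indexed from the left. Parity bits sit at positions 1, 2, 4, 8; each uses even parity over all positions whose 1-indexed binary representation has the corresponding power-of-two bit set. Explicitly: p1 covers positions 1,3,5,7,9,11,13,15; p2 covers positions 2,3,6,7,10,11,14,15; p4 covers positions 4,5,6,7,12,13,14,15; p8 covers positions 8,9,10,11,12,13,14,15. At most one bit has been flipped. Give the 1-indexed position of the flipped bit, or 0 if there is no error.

s1: b1⊕b3⊕b5⊕b7⊕b9⊕b11⊕b13⊕b15 = 1⊕1⊕1⊕1⊕0⊕1⊕1⊕1 = 1
s2: b2⊕b3⊕b6⊕b7⊕b10⊕b11⊕b14⊕b15 = 0⊕1⊕1⊕1⊕1⊕1⊕0⊕1 = 0
s4: b4⊕b5⊕b6⊕b7⊕b12⊕b13⊕b14⊕b15 = 0⊕1⊕1⊕1⊕1⊕1⊕0⊕1 = 0
s8: b8⊕b9⊕b10⊕b11⊕b12⊕b13⊕b14⊕b15 = 1⊕0⊕1⊕1⊕1⊕1⊕0⊕1 = 0
Syndrome (s8...s1) = 0001 → position 1.

1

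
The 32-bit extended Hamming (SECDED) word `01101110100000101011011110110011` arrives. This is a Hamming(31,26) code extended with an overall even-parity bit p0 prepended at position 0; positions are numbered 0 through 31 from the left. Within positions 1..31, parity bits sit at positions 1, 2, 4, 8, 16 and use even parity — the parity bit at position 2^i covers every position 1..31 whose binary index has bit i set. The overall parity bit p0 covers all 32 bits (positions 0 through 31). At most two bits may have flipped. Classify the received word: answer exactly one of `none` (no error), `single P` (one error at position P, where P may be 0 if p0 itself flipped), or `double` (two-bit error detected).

double

s1: b1⊕b3⊕b5⊕b7⊕b9⊕b11⊕b13⊕b15⊕b17⊕b19⊕b21⊕b23⊕b25⊕b27⊕b29⊕b31 = 1⊕0⊕1⊕0⊕0⊕0⊕0⊕0⊕0⊕1⊕1⊕1⊕0⊕1⊕0⊕1 = 1
s2: b2⊕b3⊕b6⊕b7⊕b10⊕b11⊕b14⊕b15⊕b18⊕b19⊕b22⊕b23⊕b26⊕b27⊕b30⊕b31 = 1⊕0⊕1⊕0⊕0⊕0⊕1⊕0⊕1⊕1⊕1⊕1⊕1⊕1⊕1⊕1 = 1
s4: b4⊕b5⊕b6⊕b7⊕b12⊕b13⊕b14⊕b15⊕b20⊕b21⊕b22⊕b23⊕b28⊕b29⊕b30⊕b31 = 1⊕1⊕1⊕0⊕0⊕0⊕1⊕0⊕0⊕1⊕1⊕1⊕0⊕0⊕1⊕1 = 1
s8: b8⊕b9⊕b10⊕b11⊕b12⊕b13⊕b14⊕b15⊕b24⊕b25⊕b26⊕b27⊕b28⊕b29⊕b30⊕b31 = 1⊕0⊕0⊕0⊕0⊕0⊕1⊕0⊕1⊕0⊕1⊕1⊕0⊕0⊕1⊕1 = 1
s16: b16⊕b17⊕b18⊕b19⊕b20⊕b21⊕b22⊕b23⊕b24⊕b25⊕b26⊕b27⊕b28⊕b29⊕b30⊕b31 = 1⊕0⊕1⊕1⊕0⊕1⊕1⊕1⊕1⊕0⊕1⊕1⊕0⊕0⊕1⊕1 = 1
Syndrome (s16...s1) = 11111 → position 31.
Overall parity (XOR of all 32 bits, including p0): 0⊕1⊕1⊕0⊕1⊕1⊕1⊕0⊕1⊕0⊕0⊕0⊕0⊕0⊕1⊕0⊕1⊕0⊕1⊕1⊕0⊕1⊕1⊕1⊕1⊕0⊕1⊕1⊕0⊕0⊕1⊕1 = 0
Overall=0, syndrome position=31 → double-bit error detected (uncorrectable).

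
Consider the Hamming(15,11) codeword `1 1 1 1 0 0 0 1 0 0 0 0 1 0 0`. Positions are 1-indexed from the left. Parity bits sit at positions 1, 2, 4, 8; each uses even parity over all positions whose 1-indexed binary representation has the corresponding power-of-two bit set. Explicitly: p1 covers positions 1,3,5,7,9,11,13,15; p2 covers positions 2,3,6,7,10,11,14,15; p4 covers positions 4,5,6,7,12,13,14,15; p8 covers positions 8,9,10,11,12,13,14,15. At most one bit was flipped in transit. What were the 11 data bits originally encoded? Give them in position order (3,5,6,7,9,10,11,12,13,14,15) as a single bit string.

10000000100

s1: b1⊕b3⊕b5⊕b7⊕b9⊕b11⊕b13⊕b15 = 1⊕1⊕0⊕0⊕0⊕0⊕1⊕0 = 1
s2: b2⊕b3⊕b6⊕b7⊕b10⊕b11⊕b14⊕b15 = 1⊕1⊕0⊕0⊕0⊕0⊕0⊕0 = 0
s4: b4⊕b5⊕b6⊕b7⊕b12⊕b13⊕b14⊕b15 = 1⊕0⊕0⊕0⊕0⊕1⊕0⊕0 = 0
s8: b8⊕b9⊕b10⊕b11⊕b12⊕b13⊕b14⊕b15 = 1⊕0⊕0⊕0⊕0⊕1⊕0⊕0 = 0
Syndrome (s8...s1) = 0001 → position 1.
Flip bit 1: corrected codeword = 011100010000100
Data bits at positions 3,5,6,7,9,10,11,12,13,14,15: 10000000100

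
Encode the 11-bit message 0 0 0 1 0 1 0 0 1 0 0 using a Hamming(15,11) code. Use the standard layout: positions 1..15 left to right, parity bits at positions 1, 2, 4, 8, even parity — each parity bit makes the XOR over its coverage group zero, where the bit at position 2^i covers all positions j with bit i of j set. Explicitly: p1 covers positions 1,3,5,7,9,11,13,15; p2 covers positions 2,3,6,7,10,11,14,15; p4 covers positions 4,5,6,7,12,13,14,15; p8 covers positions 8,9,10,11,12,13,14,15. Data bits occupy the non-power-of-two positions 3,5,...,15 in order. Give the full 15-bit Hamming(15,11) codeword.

Place data bits at non-power-of-two positions: b3=0, b5=0, b6=0, b7=1, b9=0, b10=1, b11=0, b12=0, b13=1, b14=0, b15=0.
p1 = XOR of data positions {3,5,7,9,11,13,15} = 0⊕0⊕1⊕0⊕0⊕1⊕0 = 0
p2 = XOR of data positions {3,6,7,10,11,14,15} = 0⊕0⊕1⊕1⊕0⊕0⊕0 = 0
p4 = XOR of data positions {5,6,7,12,13,14,15} = 0⊕0⊕1⊕0⊕1⊕0⊕0 = 0
p8 = XOR of data positions {9,10,11,12,13,14,15} = 0⊕1⊕0⊕0⊕1⊕0⊕0 = 0
Codeword b1..b15 = 000000100100100

000000100100100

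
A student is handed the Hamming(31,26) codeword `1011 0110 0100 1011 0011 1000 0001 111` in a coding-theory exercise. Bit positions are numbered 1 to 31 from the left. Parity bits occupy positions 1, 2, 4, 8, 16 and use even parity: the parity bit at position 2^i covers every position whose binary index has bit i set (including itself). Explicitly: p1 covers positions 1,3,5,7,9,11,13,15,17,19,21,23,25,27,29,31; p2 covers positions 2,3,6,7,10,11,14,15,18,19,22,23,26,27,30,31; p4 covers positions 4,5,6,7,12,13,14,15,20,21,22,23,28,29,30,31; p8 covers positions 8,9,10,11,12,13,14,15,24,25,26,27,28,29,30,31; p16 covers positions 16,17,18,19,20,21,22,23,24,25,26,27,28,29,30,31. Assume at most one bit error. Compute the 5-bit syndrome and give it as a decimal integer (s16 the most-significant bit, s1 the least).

13

s1: b1⊕b3⊕b5⊕b7⊕b9⊕b11⊕b13⊕b15⊕b17⊕b19⊕b21⊕b23⊕b25⊕b27⊕b29⊕b31 = 1⊕1⊕0⊕1⊕0⊕0⊕1⊕1⊕0⊕1⊕1⊕0⊕0⊕0⊕1⊕1 = 1
s2: b2⊕b3⊕b6⊕b7⊕b10⊕b11⊕b14⊕b15⊕b18⊕b19⊕b22⊕b23⊕b26⊕b27⊕b30⊕b31 = 0⊕1⊕1⊕1⊕1⊕0⊕0⊕1⊕0⊕1⊕0⊕0⊕0⊕0⊕1⊕1 = 0
s4: b4⊕b5⊕b6⊕b7⊕b12⊕b13⊕b14⊕b15⊕b20⊕b21⊕b22⊕b23⊕b28⊕b29⊕b30⊕b31 = 1⊕0⊕1⊕1⊕0⊕1⊕0⊕1⊕1⊕1⊕0⊕0⊕1⊕1⊕1⊕1 = 1
s8: b8⊕b9⊕b10⊕b11⊕b12⊕b13⊕b14⊕b15⊕b24⊕b25⊕b26⊕b27⊕b28⊕b29⊕b30⊕b31 = 0⊕0⊕1⊕0⊕0⊕1⊕0⊕1⊕0⊕0⊕0⊕0⊕1⊕1⊕1⊕1 = 1
s16: b16⊕b17⊕b18⊕b19⊕b20⊕b21⊕b22⊕b23⊕b24⊕b25⊕b26⊕b27⊕b28⊕b29⊕b30⊕b31 = 1⊕0⊕0⊕1⊕1⊕1⊕0⊕0⊕0⊕0⊕0⊕0⊕1⊕1⊕1⊕1 = 0
Syndrome (s16...s1) = 01101 → position 13.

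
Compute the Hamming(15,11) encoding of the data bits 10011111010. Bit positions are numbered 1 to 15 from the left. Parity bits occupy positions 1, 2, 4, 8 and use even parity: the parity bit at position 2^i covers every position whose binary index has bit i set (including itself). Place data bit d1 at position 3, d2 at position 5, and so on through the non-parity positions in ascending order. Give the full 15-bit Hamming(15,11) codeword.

Place data bits at non-power-of-two positions: b3=1, b5=0, b6=0, b7=1, b9=1, b10=1, b11=1, b12=1, b13=0, b14=1, b15=0.
p1 = XOR of data positions {3,5,7,9,11,13,15} = 1⊕0⊕1⊕1⊕1⊕0⊕0 = 0
p2 = XOR of data positions {3,6,7,10,11,14,15} = 1⊕0⊕1⊕1⊕1⊕1⊕0 = 1
p4 = XOR of data positions {5,6,7,12,13,14,15} = 0⊕0⊕1⊕1⊕0⊕1⊕0 = 1
p8 = XOR of data positions {9,10,11,12,13,14,15} = 1⊕1⊕1⊕1⊕0⊕1⊕0 = 1
Codeword b1..b15 = 011100111111010

011100111111010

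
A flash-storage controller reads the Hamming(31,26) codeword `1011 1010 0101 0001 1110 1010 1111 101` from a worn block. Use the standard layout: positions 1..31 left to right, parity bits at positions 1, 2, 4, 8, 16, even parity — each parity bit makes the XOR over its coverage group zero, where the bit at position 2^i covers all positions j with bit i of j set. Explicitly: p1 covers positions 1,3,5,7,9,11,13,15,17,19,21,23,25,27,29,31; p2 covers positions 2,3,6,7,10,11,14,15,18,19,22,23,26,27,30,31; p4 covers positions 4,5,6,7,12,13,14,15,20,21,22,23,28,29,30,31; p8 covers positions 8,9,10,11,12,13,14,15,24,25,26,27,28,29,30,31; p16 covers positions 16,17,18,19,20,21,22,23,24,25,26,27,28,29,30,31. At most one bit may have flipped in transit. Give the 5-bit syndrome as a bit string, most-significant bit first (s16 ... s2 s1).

00110

s1: b1⊕b3⊕b5⊕b7⊕b9⊕b11⊕b13⊕b15⊕b17⊕b19⊕b21⊕b23⊕b25⊕b27⊕b29⊕b31 = 1⊕1⊕1⊕1⊕0⊕0⊕0⊕0⊕1⊕1⊕1⊕1⊕1⊕1⊕1⊕1 = 0
s2: b2⊕b3⊕b6⊕b7⊕b10⊕b11⊕b14⊕b15⊕b18⊕b19⊕b22⊕b23⊕b26⊕b27⊕b30⊕b31 = 0⊕1⊕0⊕1⊕1⊕0⊕0⊕0⊕1⊕1⊕0⊕1⊕1⊕1⊕0⊕1 = 1
s4: b4⊕b5⊕b6⊕b7⊕b12⊕b13⊕b14⊕b15⊕b20⊕b21⊕b22⊕b23⊕b28⊕b29⊕b30⊕b31 = 1⊕1⊕0⊕1⊕1⊕0⊕0⊕0⊕0⊕1⊕0⊕1⊕1⊕1⊕0⊕1 = 1
s8: b8⊕b9⊕b10⊕b11⊕b12⊕b13⊕b14⊕b15⊕b24⊕b25⊕b26⊕b27⊕b28⊕b29⊕b30⊕b31 = 0⊕0⊕1⊕0⊕1⊕0⊕0⊕0⊕0⊕1⊕1⊕1⊕1⊕1⊕0⊕1 = 0
s16: b16⊕b17⊕b18⊕b19⊕b20⊕b21⊕b22⊕b23⊕b24⊕b25⊕b26⊕b27⊕b28⊕b29⊕b30⊕b31 = 1⊕1⊕1⊕1⊕0⊕1⊕0⊕1⊕0⊕1⊕1⊕1⊕1⊕1⊕0⊕1 = 0
Syndrome (s16...s1) = 00110 → position 6.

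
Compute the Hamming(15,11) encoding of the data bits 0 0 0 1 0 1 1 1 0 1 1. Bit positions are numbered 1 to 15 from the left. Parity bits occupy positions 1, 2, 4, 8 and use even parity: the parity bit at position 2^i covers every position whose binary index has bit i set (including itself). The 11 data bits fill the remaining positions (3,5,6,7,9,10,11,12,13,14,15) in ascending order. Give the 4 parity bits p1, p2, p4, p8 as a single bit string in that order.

1101

Place data bits at non-power-of-two positions: b3=0, b5=0, b6=0, b7=1, b9=0, b10=1, b11=1, b12=1, b13=0, b14=1, b15=1.
p1 = XOR of data positions {3,5,7,9,11,13,15} = 0⊕0⊕1⊕0⊕1⊕0⊕1 = 1
p2 = XOR of data positions {3,6,7,10,11,14,15} = 0⊕0⊕1⊕1⊕1⊕1⊕1 = 1
p4 = XOR of data positions {5,6,7,12,13,14,15} = 0⊕0⊕1⊕1⊕0⊕1⊕1 = 0
p8 = XOR of data positions {9,10,11,12,13,14,15} = 0⊕1⊕1⊕1⊕0⊕1⊕1 = 1
Parity bits p1,p2,p4,p8 = 1101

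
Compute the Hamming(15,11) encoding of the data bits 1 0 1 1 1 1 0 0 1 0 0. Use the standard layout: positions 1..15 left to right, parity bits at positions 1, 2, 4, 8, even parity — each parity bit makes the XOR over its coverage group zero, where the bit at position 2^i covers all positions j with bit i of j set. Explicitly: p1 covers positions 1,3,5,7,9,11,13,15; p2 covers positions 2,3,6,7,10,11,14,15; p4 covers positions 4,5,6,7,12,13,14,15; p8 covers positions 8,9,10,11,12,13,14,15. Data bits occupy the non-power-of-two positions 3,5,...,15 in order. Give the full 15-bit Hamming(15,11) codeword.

Place data bits at non-power-of-two positions: b3=1, b5=0, b6=1, b7=1, b9=1, b10=1, b11=0, b12=0, b13=1, b14=0, b15=0.
p1 = XOR of data positions {3,5,7,9,11,13,15} = 1⊕0⊕1⊕1⊕0⊕1⊕0 = 0
p2 = XOR of data positions {3,6,7,10,11,14,15} = 1⊕1⊕1⊕1⊕0⊕0⊕0 = 0
p4 = XOR of data positions {5,6,7,12,13,14,15} = 0⊕1⊕1⊕0⊕1⊕0⊕0 = 1
p8 = XOR of data positions {9,10,11,12,13,14,15} = 1⊕1⊕0⊕0⊕1⊕0⊕0 = 1
Codeword b1..b15 = 001101111100100

001101111100100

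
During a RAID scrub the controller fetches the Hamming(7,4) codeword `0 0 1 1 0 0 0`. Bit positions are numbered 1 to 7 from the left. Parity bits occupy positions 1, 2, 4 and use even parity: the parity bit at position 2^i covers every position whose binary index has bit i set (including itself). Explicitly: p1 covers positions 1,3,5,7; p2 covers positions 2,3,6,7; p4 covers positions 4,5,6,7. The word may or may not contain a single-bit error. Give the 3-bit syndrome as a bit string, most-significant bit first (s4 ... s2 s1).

111

s1: b1⊕b3⊕b5⊕b7 = 0⊕1⊕0⊕0 = 1
s2: b2⊕b3⊕b6⊕b7 = 0⊕1⊕0⊕0 = 1
s4: b4⊕b5⊕b6⊕b7 = 1⊕0⊕0⊕0 = 1
Syndrome (s4...s1) = 111 → position 7.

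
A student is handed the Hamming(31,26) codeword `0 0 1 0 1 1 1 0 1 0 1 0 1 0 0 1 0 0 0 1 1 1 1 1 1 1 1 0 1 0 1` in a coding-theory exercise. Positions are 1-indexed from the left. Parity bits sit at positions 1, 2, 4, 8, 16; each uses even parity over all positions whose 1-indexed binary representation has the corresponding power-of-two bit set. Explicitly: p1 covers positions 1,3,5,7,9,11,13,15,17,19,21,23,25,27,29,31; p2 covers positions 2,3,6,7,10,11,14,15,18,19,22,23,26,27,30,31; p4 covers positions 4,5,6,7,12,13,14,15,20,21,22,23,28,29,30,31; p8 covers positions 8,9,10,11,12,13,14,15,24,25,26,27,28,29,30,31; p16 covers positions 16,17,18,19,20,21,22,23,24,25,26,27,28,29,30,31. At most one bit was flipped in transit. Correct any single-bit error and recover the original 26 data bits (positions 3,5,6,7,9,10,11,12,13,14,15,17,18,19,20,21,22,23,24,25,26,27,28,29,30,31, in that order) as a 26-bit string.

11111010100000111111010101

s1: b1⊕b3⊕b5⊕b7⊕b9⊕b11⊕b13⊕b15⊕b17⊕b19⊕b21⊕b23⊕b25⊕b27⊕b29⊕b31 = 0⊕1⊕1⊕1⊕1⊕1⊕1⊕0⊕0⊕0⊕1⊕1⊕1⊕1⊕1⊕1 = 0
s2: b2⊕b3⊕b6⊕b7⊕b10⊕b11⊕b14⊕b15⊕b18⊕b19⊕b22⊕b23⊕b26⊕b27⊕b30⊕b31 = 0⊕1⊕1⊕1⊕0⊕1⊕0⊕0⊕0⊕0⊕1⊕1⊕1⊕1⊕0⊕1 = 1
s4: b4⊕b5⊕b6⊕b7⊕b12⊕b13⊕b14⊕b15⊕b20⊕b21⊕b22⊕b23⊕b28⊕b29⊕b30⊕b31 = 0⊕1⊕1⊕1⊕0⊕1⊕0⊕0⊕1⊕1⊕1⊕1⊕0⊕1⊕0⊕1 = 0
s8: b8⊕b9⊕b10⊕b11⊕b12⊕b13⊕b14⊕b15⊕b24⊕b25⊕b26⊕b27⊕b28⊕b29⊕b30⊕b31 = 0⊕1⊕0⊕1⊕0⊕1⊕0⊕0⊕1⊕1⊕1⊕1⊕0⊕1⊕0⊕1 = 1
s16: b16⊕b17⊕b18⊕b19⊕b20⊕b21⊕b22⊕b23⊕b24⊕b25⊕b26⊕b27⊕b28⊕b29⊕b30⊕b31 = 1⊕0⊕0⊕0⊕1⊕1⊕1⊕1⊕1⊕1⊕1⊕1⊕0⊕1⊕0⊕1 = 1
Syndrome (s16...s1) = 11010 → position 26.
Flip bit 26: corrected codeword = 0010111010101001000111111010101
Data bits at positions 3,5,6,7,9,10,11,12,13,14,15,17,18,19,20,21,22,23,24,25,26,27,28,29,30,31: 11111010100000111111010101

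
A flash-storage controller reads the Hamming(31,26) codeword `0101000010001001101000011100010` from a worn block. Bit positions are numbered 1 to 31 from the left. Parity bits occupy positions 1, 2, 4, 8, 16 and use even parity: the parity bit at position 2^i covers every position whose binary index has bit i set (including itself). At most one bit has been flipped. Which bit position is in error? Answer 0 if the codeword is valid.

21

s1: b1⊕b3⊕b5⊕b7⊕b9⊕b11⊕b13⊕b15⊕b17⊕b19⊕b21⊕b23⊕b25⊕b27⊕b29⊕b31 = 0⊕0⊕0⊕0⊕1⊕0⊕1⊕0⊕1⊕1⊕0⊕0⊕1⊕0⊕0⊕0 = 1
s2: b2⊕b3⊕b6⊕b7⊕b10⊕b11⊕b14⊕b15⊕b18⊕b19⊕b22⊕b23⊕b26⊕b27⊕b30⊕b31 = 1⊕0⊕0⊕0⊕0⊕0⊕0⊕0⊕0⊕1⊕0⊕0⊕1⊕0⊕1⊕0 = 0
s4: b4⊕b5⊕b6⊕b7⊕b12⊕b13⊕b14⊕b15⊕b20⊕b21⊕b22⊕b23⊕b28⊕b29⊕b30⊕b31 = 1⊕0⊕0⊕0⊕0⊕1⊕0⊕0⊕0⊕0⊕0⊕0⊕0⊕0⊕1⊕0 = 1
s8: b8⊕b9⊕b10⊕b11⊕b12⊕b13⊕b14⊕b15⊕b24⊕b25⊕b26⊕b27⊕b28⊕b29⊕b30⊕b31 = 0⊕1⊕0⊕0⊕0⊕1⊕0⊕0⊕1⊕1⊕1⊕0⊕0⊕0⊕1⊕0 = 0
s16: b16⊕b17⊕b18⊕b19⊕b20⊕b21⊕b22⊕b23⊕b24⊕b25⊕b26⊕b27⊕b28⊕b29⊕b30⊕b31 = 1⊕1⊕0⊕1⊕0⊕0⊕0⊕0⊕1⊕1⊕1⊕0⊕0⊕0⊕1⊕0 = 1
Syndrome (s16...s1) = 10101 → position 21.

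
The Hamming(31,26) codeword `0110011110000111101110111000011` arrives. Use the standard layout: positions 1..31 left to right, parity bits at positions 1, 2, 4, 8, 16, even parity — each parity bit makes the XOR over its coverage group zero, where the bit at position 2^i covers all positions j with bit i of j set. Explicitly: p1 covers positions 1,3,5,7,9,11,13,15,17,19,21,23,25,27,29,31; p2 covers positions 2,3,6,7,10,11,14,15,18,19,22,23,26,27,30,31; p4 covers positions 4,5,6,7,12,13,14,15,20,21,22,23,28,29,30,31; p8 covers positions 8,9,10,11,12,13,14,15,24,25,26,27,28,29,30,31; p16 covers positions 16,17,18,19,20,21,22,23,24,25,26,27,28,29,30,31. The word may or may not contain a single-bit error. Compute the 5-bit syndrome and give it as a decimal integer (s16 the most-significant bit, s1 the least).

4

s1: b1⊕b3⊕b5⊕b7⊕b9⊕b11⊕b13⊕b15⊕b17⊕b19⊕b21⊕b23⊕b25⊕b27⊕b29⊕b31 = 0⊕1⊕0⊕1⊕1⊕0⊕0⊕1⊕1⊕1⊕1⊕1⊕1⊕0⊕0⊕1 = 0
s2: b2⊕b3⊕b6⊕b7⊕b10⊕b11⊕b14⊕b15⊕b18⊕b19⊕b22⊕b23⊕b26⊕b27⊕b30⊕b31 = 1⊕1⊕1⊕1⊕0⊕0⊕1⊕1⊕0⊕1⊕0⊕1⊕0⊕0⊕1⊕1 = 0
s4: b4⊕b5⊕b6⊕b7⊕b12⊕b13⊕b14⊕b15⊕b20⊕b21⊕b22⊕b23⊕b28⊕b29⊕b30⊕b31 = 0⊕0⊕1⊕1⊕0⊕0⊕1⊕1⊕1⊕1⊕0⊕1⊕0⊕0⊕1⊕1 = 1
s8: b8⊕b9⊕b10⊕b11⊕b12⊕b13⊕b14⊕b15⊕b24⊕b25⊕b26⊕b27⊕b28⊕b29⊕b30⊕b31 = 1⊕1⊕0⊕0⊕0⊕0⊕1⊕1⊕1⊕1⊕0⊕0⊕0⊕0⊕1⊕1 = 0
s16: b16⊕b17⊕b18⊕b19⊕b20⊕b21⊕b22⊕b23⊕b24⊕b25⊕b26⊕b27⊕b28⊕b29⊕b30⊕b31 = 1⊕1⊕0⊕1⊕1⊕1⊕0⊕1⊕1⊕1⊕0⊕0⊕0⊕0⊕1⊕1 = 0
Syndrome (s16...s1) = 00100 → position 4.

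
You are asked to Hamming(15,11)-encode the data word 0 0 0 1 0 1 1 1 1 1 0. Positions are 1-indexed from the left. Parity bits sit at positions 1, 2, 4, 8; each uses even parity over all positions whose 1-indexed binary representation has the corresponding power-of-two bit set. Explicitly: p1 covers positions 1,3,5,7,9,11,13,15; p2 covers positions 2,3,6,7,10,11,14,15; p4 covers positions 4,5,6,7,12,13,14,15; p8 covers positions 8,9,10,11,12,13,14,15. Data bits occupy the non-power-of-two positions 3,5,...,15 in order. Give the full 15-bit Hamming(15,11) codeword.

100000110111110

Place data bits at non-power-of-two positions: b3=0, b5=0, b6=0, b7=1, b9=0, b10=1, b11=1, b12=1, b13=1, b14=1, b15=0.
p1 = XOR of data positions {3,5,7,9,11,13,15} = 0⊕0⊕1⊕0⊕1⊕1⊕0 = 1
p2 = XOR of data positions {3,6,7,10,11,14,15} = 0⊕0⊕1⊕1⊕1⊕1⊕0 = 0
p4 = XOR of data positions {5,6,7,12,13,14,15} = 0⊕0⊕1⊕1⊕1⊕1⊕0 = 0
p8 = XOR of data positions {9,10,11,12,13,14,15} = 0⊕1⊕1⊕1⊕1⊕1⊕0 = 1
Codeword b1..b15 = 100000110111110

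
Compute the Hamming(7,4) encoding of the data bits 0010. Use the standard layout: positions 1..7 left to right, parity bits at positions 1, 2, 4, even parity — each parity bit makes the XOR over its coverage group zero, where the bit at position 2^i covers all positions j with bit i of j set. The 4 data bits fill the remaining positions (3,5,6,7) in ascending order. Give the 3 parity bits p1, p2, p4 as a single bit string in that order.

011

Place data bits at non-power-of-two positions: b3=0, b5=0, b6=1, b7=0.
p1 = XOR of data positions {3,5,7} = 0⊕0⊕0 = 0
p2 = XOR of data positions {3,6,7} = 0⊕1⊕0 = 1
p4 = XOR of data positions {5,6,7} = 0⊕1⊕0 = 1
Parity bits p1,p2,p4 = 011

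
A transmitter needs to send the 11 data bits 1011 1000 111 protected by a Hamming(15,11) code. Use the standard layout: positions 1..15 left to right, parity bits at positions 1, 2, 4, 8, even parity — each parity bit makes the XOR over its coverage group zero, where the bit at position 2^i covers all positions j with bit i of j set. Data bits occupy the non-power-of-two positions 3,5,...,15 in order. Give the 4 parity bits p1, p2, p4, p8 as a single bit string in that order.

Place data bits at non-power-of-two positions: b3=1, b5=0, b6=1, b7=1, b9=1, b10=0, b11=0, b12=0, b13=1, b14=1, b15=1.
p1 = XOR of data positions {3,5,7,9,11,13,15} = 1⊕0⊕1⊕1⊕0⊕1⊕1 = 1
p2 = XOR of data positions {3,6,7,10,11,14,15} = 1⊕1⊕1⊕0⊕0⊕1⊕1 = 1
p4 = XOR of data positions {5,6,7,12,13,14,15} = 0⊕1⊕1⊕0⊕1⊕1⊕1 = 1
p8 = XOR of data positions {9,10,11,12,13,14,15} = 1⊕0⊕0⊕0⊕1⊕1⊕1 = 0
Parity bits p1,p2,p4,p8 = 1110

1110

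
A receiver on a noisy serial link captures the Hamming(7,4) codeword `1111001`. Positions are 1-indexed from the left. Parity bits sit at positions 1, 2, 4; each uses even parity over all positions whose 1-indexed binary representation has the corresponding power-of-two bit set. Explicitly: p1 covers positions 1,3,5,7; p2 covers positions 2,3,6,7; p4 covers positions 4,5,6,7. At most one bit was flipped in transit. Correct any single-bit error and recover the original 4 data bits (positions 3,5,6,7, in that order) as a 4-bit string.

s1: b1⊕b3⊕b5⊕b7 = 1⊕1⊕0⊕1 = 1
s2: b2⊕b3⊕b6⊕b7 = 1⊕1⊕0⊕1 = 1
s4: b4⊕b5⊕b6⊕b7 = 1⊕0⊕0⊕1 = 0
Syndrome (s4...s1) = 011 → position 3.
Flip bit 3: corrected codeword = 1101001
Data bits at positions 3,5,6,7: 0001

0001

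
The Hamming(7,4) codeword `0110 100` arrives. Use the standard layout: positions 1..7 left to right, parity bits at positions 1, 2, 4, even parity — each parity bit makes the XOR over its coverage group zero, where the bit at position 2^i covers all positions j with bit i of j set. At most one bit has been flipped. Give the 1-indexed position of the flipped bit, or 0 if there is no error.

s1: b1⊕b3⊕b5⊕b7 = 0⊕1⊕1⊕0 = 0
s2: b2⊕b3⊕b6⊕b7 = 1⊕1⊕0⊕0 = 0
s4: b4⊕b5⊕b6⊕b7 = 0⊕1⊕0⊕0 = 1
Syndrome (s4...s1) = 100 → position 4.

4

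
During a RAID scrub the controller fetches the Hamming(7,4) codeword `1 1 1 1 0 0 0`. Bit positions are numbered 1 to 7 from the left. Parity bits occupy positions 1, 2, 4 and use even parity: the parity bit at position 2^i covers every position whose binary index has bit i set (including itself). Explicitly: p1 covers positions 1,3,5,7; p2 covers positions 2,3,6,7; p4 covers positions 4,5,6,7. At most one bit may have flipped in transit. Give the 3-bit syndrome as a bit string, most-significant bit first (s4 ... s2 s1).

100

s1: b1⊕b3⊕b5⊕b7 = 1⊕1⊕0⊕0 = 0
s2: b2⊕b3⊕b6⊕b7 = 1⊕1⊕0⊕0 = 0
s4: b4⊕b5⊕b6⊕b7 = 1⊕0⊕0⊕0 = 1
Syndrome (s4...s1) = 100 → position 4.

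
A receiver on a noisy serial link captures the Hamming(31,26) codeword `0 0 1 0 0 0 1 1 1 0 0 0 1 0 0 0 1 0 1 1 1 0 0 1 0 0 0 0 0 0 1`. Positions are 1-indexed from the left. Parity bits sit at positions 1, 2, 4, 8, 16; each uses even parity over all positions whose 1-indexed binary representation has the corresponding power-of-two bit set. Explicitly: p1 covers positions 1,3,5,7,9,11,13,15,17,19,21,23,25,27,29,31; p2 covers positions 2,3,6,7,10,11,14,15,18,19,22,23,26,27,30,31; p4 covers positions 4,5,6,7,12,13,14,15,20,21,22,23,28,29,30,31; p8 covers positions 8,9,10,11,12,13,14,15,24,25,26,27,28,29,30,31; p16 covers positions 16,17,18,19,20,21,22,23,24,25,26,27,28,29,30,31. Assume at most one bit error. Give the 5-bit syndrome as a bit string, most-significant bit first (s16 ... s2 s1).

s1: b1⊕b3⊕b5⊕b7⊕b9⊕b11⊕b13⊕b15⊕b17⊕b19⊕b21⊕b23⊕b25⊕b27⊕b29⊕b31 = 0⊕1⊕0⊕1⊕1⊕0⊕1⊕0⊕1⊕1⊕1⊕0⊕0⊕0⊕0⊕1 = 0
s2: b2⊕b3⊕b6⊕b7⊕b10⊕b11⊕b14⊕b15⊕b18⊕b19⊕b22⊕b23⊕b26⊕b27⊕b30⊕b31 = 0⊕1⊕0⊕1⊕0⊕0⊕0⊕0⊕0⊕1⊕0⊕0⊕0⊕0⊕0⊕1 = 0
s4: b4⊕b5⊕b6⊕b7⊕b12⊕b13⊕b14⊕b15⊕b20⊕b21⊕b22⊕b23⊕b28⊕b29⊕b30⊕b31 = 0⊕0⊕0⊕1⊕0⊕1⊕0⊕0⊕1⊕1⊕0⊕0⊕0⊕0⊕0⊕1 = 1
s8: b8⊕b9⊕b10⊕b11⊕b12⊕b13⊕b14⊕b15⊕b24⊕b25⊕b26⊕b27⊕b28⊕b29⊕b30⊕b31 = 1⊕1⊕0⊕0⊕0⊕1⊕0⊕0⊕1⊕0⊕0⊕0⊕0⊕0⊕0⊕1 = 1
s16: b16⊕b17⊕b18⊕b19⊕b20⊕b21⊕b22⊕b23⊕b24⊕b25⊕b26⊕b27⊕b28⊕b29⊕b30⊕b31 = 0⊕1⊕0⊕1⊕1⊕1⊕0⊕0⊕1⊕0⊕0⊕0⊕0⊕0⊕0⊕1 = 0
Syndrome (s16...s1) = 01100 → position 12.

01100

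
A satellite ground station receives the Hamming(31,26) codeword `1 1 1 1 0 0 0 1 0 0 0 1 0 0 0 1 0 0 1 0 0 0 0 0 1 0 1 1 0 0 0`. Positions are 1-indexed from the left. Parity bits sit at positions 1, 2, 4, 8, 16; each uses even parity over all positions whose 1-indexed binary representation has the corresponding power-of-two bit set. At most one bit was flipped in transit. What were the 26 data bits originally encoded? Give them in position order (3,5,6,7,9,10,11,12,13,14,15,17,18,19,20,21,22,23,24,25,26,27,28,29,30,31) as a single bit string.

10000001000001000001011100

s1: b1⊕b3⊕b5⊕b7⊕b9⊕b11⊕b13⊕b15⊕b17⊕b19⊕b21⊕b23⊕b25⊕b27⊕b29⊕b31 = 1⊕1⊕0⊕0⊕0⊕0⊕0⊕0⊕0⊕1⊕0⊕0⊕1⊕1⊕0⊕0 = 1
s2: b2⊕b3⊕b6⊕b7⊕b10⊕b11⊕b14⊕b15⊕b18⊕b19⊕b22⊕b23⊕b26⊕b27⊕b30⊕b31 = 1⊕1⊕0⊕0⊕0⊕0⊕0⊕0⊕0⊕1⊕0⊕0⊕0⊕1⊕0⊕0 = 0
s4: b4⊕b5⊕b6⊕b7⊕b12⊕b13⊕b14⊕b15⊕b20⊕b21⊕b22⊕b23⊕b28⊕b29⊕b30⊕b31 = 1⊕0⊕0⊕0⊕1⊕0⊕0⊕0⊕0⊕0⊕0⊕0⊕1⊕0⊕0⊕0 = 1
s8: b8⊕b9⊕b10⊕b11⊕b12⊕b13⊕b14⊕b15⊕b24⊕b25⊕b26⊕b27⊕b28⊕b29⊕b30⊕b31 = 1⊕0⊕0⊕0⊕1⊕0⊕0⊕0⊕0⊕1⊕0⊕1⊕1⊕0⊕0⊕0 = 1
s16: b16⊕b17⊕b18⊕b19⊕b20⊕b21⊕b22⊕b23⊕b24⊕b25⊕b26⊕b27⊕b28⊕b29⊕b30⊕b31 = 1⊕0⊕0⊕1⊕0⊕0⊕0⊕0⊕0⊕1⊕0⊕1⊕1⊕0⊕0⊕0 = 1
Syndrome (s16...s1) = 11101 → position 29.
Flip bit 29: corrected codeword = 1111000100010001001000001011100
Data bits at positions 3,5,6,7,9,10,11,12,13,14,15,17,18,19,20,21,22,23,24,25,26,27,28,29,30,31: 10000001000001000001011100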